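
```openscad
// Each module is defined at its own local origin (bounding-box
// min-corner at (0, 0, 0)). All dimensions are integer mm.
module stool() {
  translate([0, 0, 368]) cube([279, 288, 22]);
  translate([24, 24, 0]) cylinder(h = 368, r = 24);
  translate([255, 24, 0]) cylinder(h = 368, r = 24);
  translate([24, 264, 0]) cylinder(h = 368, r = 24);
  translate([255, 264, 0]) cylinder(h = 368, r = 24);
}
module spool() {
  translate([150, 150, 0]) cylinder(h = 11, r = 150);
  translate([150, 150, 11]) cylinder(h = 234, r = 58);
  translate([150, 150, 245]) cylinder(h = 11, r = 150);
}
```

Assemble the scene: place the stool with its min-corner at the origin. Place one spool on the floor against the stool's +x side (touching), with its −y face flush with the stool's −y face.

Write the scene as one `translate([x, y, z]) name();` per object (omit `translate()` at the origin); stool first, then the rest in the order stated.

stool();
translate([279, 0, 0]) spool();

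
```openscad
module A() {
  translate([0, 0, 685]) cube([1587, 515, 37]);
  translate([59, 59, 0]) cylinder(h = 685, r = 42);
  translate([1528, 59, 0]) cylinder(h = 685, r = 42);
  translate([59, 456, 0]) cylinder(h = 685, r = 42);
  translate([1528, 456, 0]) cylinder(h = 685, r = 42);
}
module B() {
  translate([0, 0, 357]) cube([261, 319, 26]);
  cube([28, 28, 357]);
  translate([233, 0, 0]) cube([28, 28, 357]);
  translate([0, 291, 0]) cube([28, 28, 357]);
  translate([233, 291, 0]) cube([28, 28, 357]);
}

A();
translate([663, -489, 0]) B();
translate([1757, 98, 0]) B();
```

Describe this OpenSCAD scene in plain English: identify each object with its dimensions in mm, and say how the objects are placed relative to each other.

A is a table: top 1587 mm (x) × 515 mm (y), 37 mm thick, upper face at z = 722 mm, on four round legs of 84 mm diameter, each leg's bounding box inset 17 mm from the nearest pair of top edges, running from z = 0 to the bottom of the top.

B is a four-legged stool. The seat is 261×319 mm, 26 mm thick, top at z = 383 mm. It stands on four square legs, each 28×28 mm in cross-section, from z = 0 to the seat underside, each flush with a corner of the seat.

Two stools sit around the table at the −y, +x sides.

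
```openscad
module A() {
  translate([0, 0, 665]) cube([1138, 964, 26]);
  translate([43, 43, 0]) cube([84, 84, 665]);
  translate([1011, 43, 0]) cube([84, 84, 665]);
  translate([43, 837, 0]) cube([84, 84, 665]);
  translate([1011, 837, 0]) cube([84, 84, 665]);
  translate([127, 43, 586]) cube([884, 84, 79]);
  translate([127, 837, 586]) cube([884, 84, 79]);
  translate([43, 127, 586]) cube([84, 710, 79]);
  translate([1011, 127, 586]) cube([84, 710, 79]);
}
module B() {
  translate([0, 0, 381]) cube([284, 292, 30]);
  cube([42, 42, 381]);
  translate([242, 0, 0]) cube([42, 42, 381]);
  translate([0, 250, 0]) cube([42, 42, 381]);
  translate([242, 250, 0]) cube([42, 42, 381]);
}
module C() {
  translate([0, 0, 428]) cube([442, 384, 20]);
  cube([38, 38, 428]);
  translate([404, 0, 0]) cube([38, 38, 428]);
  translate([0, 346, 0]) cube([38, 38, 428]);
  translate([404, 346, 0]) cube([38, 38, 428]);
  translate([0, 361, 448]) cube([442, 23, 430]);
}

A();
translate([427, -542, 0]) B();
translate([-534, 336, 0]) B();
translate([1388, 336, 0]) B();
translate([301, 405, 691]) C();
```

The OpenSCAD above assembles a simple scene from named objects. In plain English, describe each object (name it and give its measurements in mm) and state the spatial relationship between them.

A is a table with a 1138×964 mm rectangular top, 26 mm thick, top surface at z = 691 mm, supported by four 84×84 mm square legs, each inset 43 mm from the nearest pair of top edges, running from the floor. Four apron rails, 84 mm thick and 79 mm tall, run between adjacent legs with their top edges flush with the underside of the top and their outer faces flush with the legs' outer faces.

B is a four-legged stool. The seat is a 284×292×30 mm slab whose top surface is at z = 411 mm; four square legs, each 42×42 mm in cross-section, run from the floor (z = 0) to the underside of the seat, each flush with a corner of the seat.

C is a chair. The seat is a 442×384×20 mm slab with its top at z = 448 mm, on four 38×38 mm corner legs (flush with the seat edges, standing on z = 0). A flat backrest 23 mm thick, 430 mm tall, spans the full seat width and rises from the seat top along its +y edge, rear face flush with the rear of the seat.

Three stools sit around the table at the −y, −x, +x sides. The chair is on top of the table.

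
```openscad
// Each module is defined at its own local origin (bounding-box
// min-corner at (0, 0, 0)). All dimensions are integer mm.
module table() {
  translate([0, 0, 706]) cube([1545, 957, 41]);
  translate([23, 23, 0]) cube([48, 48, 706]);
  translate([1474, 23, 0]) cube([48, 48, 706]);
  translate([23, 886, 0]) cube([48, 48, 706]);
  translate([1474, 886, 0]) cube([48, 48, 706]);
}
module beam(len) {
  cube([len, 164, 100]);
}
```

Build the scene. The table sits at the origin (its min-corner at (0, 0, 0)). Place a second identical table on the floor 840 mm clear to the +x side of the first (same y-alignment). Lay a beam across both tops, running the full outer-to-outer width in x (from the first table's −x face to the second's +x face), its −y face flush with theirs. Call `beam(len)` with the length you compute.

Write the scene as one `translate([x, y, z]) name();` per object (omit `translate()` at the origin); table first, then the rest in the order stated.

table();
translate([2385, 0, 0]) table();
translate([0, 0, 747]) beam(3930);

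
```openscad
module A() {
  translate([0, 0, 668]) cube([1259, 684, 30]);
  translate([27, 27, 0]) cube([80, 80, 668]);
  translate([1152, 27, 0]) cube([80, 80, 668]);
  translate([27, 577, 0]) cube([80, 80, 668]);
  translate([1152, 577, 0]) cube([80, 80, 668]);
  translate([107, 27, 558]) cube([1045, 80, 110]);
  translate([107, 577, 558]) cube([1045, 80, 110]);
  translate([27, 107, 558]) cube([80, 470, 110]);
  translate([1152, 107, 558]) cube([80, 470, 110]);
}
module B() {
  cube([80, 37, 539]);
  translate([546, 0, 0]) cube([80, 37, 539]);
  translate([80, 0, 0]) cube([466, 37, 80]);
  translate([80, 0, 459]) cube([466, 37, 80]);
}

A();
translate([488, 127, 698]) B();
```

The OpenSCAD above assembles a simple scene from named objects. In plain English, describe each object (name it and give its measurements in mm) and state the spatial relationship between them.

A is a table with a 1259×684 mm rectangular top, 30 mm thick, top surface at z = 698 mm, supported by four 80×80 mm square legs, each inset 27 mm from the nearest pair of top edges, running from the floor. Four apron rails, 80 mm thick and 110 mm tall, run between adjacent legs with their top edges flush with the underside of the top and their outer faces flush with the legs' outer faces.

B is a picture frame with a 466×379 mm rectangular opening (x by z) and a uniform 80 mm border on every side. Frame depth is 37 mm along y. It is built from two vertical stiles running the full outside height and two horizontal rails spanning the gap between the stiles.

The picture frame is on top of the table.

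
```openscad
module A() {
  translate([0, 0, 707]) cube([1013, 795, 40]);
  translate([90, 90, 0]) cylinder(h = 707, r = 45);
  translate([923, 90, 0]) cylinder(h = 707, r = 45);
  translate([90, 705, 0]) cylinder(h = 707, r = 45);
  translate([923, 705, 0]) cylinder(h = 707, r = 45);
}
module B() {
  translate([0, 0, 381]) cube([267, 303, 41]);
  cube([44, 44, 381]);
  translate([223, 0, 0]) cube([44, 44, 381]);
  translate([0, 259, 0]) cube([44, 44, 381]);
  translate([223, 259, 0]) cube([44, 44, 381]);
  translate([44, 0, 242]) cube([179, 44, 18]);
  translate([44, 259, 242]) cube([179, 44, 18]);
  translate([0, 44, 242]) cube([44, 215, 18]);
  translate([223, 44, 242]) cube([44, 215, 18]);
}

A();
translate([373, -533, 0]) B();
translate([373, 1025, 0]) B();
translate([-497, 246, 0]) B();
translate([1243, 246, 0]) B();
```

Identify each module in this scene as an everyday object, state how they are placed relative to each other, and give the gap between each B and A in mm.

A is a table. B is a stool. Four stools sit around the table at the −y, +y, −x, +x sides. The gap between each stool and the table is 230 mm.

Each stool's nearest face is 230 mm from the table's bounding box.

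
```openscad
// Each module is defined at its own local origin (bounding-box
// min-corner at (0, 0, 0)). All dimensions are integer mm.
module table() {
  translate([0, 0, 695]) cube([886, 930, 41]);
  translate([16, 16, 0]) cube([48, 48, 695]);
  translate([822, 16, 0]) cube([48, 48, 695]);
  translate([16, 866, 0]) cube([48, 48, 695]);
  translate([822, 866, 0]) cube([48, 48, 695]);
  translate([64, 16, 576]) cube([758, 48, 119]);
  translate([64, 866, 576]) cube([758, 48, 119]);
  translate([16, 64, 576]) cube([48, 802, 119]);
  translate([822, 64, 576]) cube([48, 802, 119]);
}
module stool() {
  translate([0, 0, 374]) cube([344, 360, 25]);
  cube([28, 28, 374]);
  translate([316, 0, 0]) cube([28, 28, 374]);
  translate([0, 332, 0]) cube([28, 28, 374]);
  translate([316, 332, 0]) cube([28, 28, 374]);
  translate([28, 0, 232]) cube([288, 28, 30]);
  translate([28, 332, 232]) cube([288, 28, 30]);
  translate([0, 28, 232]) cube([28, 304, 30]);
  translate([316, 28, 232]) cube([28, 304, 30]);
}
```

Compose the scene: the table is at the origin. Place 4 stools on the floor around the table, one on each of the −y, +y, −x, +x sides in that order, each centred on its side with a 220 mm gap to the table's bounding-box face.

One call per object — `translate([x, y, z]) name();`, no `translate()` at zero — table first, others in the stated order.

table();
translate([271, -580, 0]) stool();
translate([271, 1150, 0]) stool();
translate([-564, 285, 0]) stool();
translate([1106, 285, 0]) stool();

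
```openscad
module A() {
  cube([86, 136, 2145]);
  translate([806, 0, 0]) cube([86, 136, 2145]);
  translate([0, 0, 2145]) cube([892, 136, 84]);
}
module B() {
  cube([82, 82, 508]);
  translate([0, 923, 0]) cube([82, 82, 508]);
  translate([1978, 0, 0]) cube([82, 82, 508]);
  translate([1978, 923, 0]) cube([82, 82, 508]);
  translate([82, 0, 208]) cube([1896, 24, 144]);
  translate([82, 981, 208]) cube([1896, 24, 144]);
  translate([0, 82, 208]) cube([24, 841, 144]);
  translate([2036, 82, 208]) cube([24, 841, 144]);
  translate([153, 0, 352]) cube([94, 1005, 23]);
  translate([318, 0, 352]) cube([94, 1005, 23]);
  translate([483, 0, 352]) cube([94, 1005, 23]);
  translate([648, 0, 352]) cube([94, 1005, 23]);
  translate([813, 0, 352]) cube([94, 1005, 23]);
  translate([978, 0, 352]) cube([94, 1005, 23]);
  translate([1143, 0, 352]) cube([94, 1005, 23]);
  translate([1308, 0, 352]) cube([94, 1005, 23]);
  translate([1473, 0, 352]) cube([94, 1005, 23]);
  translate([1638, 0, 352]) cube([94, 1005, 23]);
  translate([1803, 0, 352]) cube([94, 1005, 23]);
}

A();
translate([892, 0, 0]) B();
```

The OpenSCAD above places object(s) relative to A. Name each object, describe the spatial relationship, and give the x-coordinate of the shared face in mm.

A is a door frame. B is a bed frame. The bed frame is against the door frame's +x side, with their −y faces flush. The x-coordinate of the shared face is 892 mm.

The door frame's +x face and the bed frame's −x face are both at x = 892 mm.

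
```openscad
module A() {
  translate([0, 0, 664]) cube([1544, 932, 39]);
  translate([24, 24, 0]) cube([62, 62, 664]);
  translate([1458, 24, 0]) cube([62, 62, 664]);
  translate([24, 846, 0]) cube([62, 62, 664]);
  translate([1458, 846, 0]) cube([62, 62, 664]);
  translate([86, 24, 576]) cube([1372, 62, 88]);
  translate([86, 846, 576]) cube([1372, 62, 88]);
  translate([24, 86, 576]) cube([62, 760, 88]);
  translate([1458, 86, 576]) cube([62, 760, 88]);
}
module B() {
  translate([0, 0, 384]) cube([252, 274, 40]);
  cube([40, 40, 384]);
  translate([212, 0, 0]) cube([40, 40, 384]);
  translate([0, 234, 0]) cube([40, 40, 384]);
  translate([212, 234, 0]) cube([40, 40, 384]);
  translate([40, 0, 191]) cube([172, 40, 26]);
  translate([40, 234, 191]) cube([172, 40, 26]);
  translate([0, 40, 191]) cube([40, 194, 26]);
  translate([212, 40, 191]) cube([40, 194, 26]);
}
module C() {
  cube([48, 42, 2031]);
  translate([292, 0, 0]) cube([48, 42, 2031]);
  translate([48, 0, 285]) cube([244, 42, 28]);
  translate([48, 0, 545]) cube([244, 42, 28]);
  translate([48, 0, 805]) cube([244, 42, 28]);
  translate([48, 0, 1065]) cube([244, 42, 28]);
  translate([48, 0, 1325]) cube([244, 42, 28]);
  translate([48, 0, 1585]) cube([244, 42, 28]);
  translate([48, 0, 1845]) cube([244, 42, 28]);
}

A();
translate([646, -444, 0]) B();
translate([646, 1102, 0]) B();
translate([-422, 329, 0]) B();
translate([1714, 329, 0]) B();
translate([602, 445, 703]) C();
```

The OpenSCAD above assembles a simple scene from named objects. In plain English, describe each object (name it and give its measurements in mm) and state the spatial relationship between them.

A is a table with a 1544×932 mm rectangular top, 39 mm thick, top surface at z = 703 mm, supported by four 62×62 mm square legs, each inset 24 mm from the nearest pair of top edges, running from the floor. Four apron rails, 62 mm thick and 88 mm tall, run between adjacent legs with their top edges flush with the underside of the top and their outer faces flush with the legs' outer faces.

B is a four-legged stool. The seat is a 252×274×40 mm slab whose top surface is at z = 424 mm; four square legs, each 40×40 mm in cross-section, run from the floor (z = 0) to the underside of the seat, each flush with a corner of the seat. Four stretchers, 40 mm wide and 26 mm tall, connect adjacent legs with their undersides at z = 191 mm, each running between the inner faces of the legs it joins and aligned with the legs' outer faces on the other axis.

C is a wooden ladder with two side rails of 48×42 mm section and 2031 mm height, set 340 mm apart overall. Between them run 7 rectangular rungs (42 mm deep, 28 mm thick), front faces flush with the rails' −y face. The bottom of the first rung is 285 mm above the floor and each subsequent rung is 260 mm higher than the one below.

Four stools sit around the table at the −y, +y, −x, +x sides. The ladder is on top of the table, centred.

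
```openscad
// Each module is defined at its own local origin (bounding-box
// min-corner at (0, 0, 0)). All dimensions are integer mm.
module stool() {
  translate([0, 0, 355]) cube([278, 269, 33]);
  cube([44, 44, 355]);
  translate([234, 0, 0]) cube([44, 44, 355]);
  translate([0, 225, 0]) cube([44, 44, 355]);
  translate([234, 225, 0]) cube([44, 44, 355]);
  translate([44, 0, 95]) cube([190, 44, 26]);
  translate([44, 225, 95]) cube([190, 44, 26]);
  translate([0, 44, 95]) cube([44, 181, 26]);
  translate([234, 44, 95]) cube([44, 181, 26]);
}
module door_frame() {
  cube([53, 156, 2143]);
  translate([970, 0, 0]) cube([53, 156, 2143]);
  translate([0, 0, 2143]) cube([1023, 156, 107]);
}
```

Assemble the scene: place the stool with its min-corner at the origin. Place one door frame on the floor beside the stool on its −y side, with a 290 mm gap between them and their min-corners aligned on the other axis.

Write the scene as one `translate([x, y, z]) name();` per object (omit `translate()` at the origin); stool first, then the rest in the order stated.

stool();
translate([0, -446, 0]) door_frame();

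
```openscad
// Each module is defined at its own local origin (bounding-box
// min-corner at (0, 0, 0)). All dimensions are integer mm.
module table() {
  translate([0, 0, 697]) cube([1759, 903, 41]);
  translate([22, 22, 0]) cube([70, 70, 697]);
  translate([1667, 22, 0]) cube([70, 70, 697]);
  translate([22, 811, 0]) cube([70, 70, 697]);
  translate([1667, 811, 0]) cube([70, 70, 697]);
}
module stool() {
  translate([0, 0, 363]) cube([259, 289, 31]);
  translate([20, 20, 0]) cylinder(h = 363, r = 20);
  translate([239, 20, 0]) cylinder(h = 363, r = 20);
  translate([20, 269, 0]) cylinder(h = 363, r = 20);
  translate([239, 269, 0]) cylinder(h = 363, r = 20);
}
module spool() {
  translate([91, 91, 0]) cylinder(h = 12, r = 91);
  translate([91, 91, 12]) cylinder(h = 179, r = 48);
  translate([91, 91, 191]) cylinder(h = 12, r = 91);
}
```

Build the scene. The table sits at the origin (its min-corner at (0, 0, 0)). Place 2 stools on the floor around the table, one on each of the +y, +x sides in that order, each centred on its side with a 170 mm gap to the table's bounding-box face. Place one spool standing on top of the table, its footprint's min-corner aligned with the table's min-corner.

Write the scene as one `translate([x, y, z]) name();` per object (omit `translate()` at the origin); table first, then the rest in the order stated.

table();
translate([750, 1073, 0]) stool();
translate([1929, 307, 0]) stool();
translate([0, 0, 738]) spool();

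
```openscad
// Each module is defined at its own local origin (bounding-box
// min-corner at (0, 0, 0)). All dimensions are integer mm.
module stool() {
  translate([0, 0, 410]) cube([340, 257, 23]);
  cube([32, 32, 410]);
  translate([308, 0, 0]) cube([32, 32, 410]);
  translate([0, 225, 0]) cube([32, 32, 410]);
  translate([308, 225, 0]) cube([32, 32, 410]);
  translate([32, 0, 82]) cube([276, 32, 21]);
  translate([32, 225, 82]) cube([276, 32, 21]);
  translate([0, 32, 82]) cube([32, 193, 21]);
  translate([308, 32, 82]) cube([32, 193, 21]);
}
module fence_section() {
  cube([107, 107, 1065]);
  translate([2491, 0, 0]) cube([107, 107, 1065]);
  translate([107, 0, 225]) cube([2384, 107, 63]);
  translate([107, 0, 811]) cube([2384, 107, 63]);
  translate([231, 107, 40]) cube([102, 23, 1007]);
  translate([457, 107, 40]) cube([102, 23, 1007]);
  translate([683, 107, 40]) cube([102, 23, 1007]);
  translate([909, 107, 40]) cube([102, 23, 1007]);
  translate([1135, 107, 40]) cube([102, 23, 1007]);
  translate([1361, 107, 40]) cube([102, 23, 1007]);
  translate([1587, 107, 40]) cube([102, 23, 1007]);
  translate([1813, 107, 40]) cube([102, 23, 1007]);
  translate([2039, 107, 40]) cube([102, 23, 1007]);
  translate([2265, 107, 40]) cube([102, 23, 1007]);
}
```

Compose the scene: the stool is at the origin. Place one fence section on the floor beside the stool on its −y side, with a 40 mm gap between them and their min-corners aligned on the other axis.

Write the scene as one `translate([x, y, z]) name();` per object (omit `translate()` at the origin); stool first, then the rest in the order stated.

stool();
translate([0, -170, 0]) fence_section();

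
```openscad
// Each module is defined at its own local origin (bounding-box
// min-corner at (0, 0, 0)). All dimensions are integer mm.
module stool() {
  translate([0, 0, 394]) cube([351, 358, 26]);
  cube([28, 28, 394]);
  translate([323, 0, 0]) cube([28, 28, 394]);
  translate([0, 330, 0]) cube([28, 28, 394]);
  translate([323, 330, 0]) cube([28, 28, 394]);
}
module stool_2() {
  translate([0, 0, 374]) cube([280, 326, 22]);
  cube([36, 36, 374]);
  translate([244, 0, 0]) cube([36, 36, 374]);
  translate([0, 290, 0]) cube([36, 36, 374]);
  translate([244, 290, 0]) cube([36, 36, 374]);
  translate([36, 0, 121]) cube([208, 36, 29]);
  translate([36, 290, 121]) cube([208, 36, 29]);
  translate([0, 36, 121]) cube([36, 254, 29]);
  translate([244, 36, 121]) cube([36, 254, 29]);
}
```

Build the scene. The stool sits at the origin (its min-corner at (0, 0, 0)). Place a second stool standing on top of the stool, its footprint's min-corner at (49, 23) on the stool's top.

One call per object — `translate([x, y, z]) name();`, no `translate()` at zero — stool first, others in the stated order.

stool();
translate([49, 23, 420]) stool_2();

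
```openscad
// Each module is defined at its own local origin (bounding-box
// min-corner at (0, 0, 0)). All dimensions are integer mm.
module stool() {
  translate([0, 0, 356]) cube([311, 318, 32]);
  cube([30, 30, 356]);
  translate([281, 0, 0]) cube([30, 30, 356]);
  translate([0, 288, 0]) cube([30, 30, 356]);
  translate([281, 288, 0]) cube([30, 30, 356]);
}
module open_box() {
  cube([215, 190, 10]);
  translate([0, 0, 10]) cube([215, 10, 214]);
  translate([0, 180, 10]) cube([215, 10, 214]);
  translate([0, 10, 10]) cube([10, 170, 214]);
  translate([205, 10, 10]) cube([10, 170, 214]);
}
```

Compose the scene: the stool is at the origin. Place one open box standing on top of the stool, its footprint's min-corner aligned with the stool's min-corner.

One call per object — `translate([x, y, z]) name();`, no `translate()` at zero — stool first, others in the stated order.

stool();
translate([0, 0, 388]) open_box();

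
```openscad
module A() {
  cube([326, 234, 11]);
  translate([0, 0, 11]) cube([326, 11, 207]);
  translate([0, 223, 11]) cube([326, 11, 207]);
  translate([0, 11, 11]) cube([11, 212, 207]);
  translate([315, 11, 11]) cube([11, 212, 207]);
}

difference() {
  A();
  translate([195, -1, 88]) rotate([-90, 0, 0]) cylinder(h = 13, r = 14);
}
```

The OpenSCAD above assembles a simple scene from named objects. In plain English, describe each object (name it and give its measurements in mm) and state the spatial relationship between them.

A is an open storage box with external size 326×234×218 mm and wall thickness 11 mm (the base is also 11 mm thick). The base covers the whole footprint; the four walls stand on the base, with the y-facing walls full-width and the x-facing walls fitting between their inner faces.

The open box has a circular hole of radius 14 mm through its front wall, centred at (x = 195, z = 88).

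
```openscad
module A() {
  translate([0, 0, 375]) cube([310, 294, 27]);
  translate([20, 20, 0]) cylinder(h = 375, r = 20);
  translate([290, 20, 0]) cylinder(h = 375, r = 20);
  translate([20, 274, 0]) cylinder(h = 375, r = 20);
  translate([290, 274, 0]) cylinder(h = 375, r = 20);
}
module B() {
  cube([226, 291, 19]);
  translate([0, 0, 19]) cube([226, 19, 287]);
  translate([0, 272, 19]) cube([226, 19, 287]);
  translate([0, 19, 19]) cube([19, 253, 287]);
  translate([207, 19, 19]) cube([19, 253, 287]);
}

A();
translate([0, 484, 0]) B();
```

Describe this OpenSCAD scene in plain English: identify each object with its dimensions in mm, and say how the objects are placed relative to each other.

A is a four-legged stool. The seat is 310×294 mm, 27 mm thick, top at z = 402 mm. It stands on four round legs, each 40 mm in diameter, from z = 0 to the seat underside, each leg's axis is inset half a diameter from the nearest pair of seat edges (so the leg's bounding box is flush with the corner).

B is an open-topped rectangular box: outside dimensions 226×291×306 mm, with a uniform wall and base thickness of 19 mm. The base is a full 226×291 slab on the floor; four walls sit on top of the base. The front and back walls (the −y and +y sides) span the full width; the two side walls fit between them.

The open box is on the floor beside the stool on its +y side.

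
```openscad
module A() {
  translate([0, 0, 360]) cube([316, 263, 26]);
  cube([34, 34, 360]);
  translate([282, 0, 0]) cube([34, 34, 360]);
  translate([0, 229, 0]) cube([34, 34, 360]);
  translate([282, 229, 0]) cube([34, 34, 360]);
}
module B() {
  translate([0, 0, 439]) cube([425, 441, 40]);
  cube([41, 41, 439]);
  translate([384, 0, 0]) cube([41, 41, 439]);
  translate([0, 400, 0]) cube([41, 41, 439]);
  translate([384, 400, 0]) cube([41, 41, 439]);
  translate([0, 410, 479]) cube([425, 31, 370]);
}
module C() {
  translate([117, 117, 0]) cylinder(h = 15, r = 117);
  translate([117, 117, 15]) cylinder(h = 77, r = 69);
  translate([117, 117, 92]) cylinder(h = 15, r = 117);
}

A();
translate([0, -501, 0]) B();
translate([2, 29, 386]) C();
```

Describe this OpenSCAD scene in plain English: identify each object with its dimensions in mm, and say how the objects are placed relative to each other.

A is a four-legged stool. The seat is 316×263 mm, 26 mm thick, top at z = 386 mm. It stands on four square legs, each 34×34 mm in cross-section, from z = 0 to the seat underside, each flush with a corner of the seat.

B is a chair: 425×441 mm seat, 40 mm thick, top at z = 479 mm, on four 41 mm square corner legs flush with the seat edges. A 31 mm thick backrest slab spans the full seat width, extending 370 mm above the seat top, its back face flush with the seat's +y edge.

C is a spool: two coaxial disc flanges of radius 117 mm and thickness 15 mm, joined by a core cylinder of radius 69 mm and height 77 mm. The lower flange rests on z = 0 and the three cylinders share a vertical axis.

The chair is on the floor beside the stool on its −y side. The spool is on top of the stool.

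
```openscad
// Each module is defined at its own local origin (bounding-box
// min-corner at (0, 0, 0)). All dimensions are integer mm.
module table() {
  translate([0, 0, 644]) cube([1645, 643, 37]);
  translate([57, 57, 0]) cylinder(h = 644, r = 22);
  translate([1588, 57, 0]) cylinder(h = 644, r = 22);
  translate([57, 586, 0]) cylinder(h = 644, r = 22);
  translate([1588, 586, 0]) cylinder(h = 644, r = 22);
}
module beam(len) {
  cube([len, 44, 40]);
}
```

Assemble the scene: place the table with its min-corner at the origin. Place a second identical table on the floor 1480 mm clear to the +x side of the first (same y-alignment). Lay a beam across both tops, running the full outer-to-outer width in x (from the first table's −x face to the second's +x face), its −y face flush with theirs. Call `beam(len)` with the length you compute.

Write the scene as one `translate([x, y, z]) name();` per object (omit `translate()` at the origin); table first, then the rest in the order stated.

table();
translate([3125, 0, 0]) table();
translate([0, 0, 681]) beam(4770);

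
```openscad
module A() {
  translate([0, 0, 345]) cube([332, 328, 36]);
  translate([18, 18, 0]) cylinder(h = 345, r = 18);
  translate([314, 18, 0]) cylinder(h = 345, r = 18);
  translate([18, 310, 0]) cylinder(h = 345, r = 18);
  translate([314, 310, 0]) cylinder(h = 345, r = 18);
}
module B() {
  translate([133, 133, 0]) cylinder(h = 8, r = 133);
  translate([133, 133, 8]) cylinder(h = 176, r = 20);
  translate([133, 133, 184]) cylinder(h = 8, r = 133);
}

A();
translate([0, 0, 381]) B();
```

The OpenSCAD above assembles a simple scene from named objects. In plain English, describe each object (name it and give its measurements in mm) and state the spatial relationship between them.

A is a four-legged stool. The seat is 332×328 mm, 36 mm thick, top at z = 381 mm. It stands on four round legs, each 36 mm in diameter, from z = 0 to the seat underside, each leg's axis is inset half a diameter from the nearest pair of seat edges (so the leg's bounding box is flush with the corner).

B is a spool: two coaxial disc flanges of radius 133 mm and thickness 8 mm, joined by a core cylinder of radius 20 mm and height 176 mm. The lower flange rests on z = 0 and the three cylinders share a vertical axis.

The spool is on top of the stool.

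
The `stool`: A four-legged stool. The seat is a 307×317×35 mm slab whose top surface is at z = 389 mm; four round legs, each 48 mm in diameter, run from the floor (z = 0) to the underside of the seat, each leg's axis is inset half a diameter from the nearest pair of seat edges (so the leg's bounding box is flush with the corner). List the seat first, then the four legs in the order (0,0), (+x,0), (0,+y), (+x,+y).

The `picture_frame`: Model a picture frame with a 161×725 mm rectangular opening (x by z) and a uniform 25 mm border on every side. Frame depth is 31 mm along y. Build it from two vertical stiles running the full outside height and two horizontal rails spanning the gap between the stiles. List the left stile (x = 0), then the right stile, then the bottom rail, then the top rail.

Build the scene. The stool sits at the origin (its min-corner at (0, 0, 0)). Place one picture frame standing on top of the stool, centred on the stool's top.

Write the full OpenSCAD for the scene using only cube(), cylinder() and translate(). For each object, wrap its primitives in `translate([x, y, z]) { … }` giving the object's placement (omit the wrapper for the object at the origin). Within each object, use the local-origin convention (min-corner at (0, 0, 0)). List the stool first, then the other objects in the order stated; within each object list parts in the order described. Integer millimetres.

translate([0, 0, 354]) cube([307, 317, 35]);
translate([24, 24, 0]) cylinder(h = 354, r = 24);
translate([283, 24, 0]) cylinder(h = 354, r = 24);
translate([24, 293, 0]) cylinder(h = 354, r = 24);
translate([283, 293, 0]) cylinder(h = 354, r = 24);
translate([48, 143, 389]) {
  cube([25, 31, 775]);
  translate([186, 0, 0]) cube([25, 31, 775]);
  translate([25, 0, 0]) cube([161, 31, 25]);
  translate([25, 0, 750]) cube([161, 31, 25]);
}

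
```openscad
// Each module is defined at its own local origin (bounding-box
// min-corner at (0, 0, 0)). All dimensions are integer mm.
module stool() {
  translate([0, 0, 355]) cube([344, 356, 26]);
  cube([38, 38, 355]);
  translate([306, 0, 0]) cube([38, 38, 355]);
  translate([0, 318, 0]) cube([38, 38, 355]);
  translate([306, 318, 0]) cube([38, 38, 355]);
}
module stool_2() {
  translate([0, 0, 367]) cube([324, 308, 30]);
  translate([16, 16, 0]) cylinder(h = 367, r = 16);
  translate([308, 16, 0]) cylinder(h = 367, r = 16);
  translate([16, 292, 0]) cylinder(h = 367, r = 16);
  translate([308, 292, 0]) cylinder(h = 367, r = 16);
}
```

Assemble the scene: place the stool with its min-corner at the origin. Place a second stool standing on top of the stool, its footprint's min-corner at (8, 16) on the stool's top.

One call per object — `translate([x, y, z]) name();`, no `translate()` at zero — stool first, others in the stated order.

stool();
translate([8, 16, 381]) stool_2();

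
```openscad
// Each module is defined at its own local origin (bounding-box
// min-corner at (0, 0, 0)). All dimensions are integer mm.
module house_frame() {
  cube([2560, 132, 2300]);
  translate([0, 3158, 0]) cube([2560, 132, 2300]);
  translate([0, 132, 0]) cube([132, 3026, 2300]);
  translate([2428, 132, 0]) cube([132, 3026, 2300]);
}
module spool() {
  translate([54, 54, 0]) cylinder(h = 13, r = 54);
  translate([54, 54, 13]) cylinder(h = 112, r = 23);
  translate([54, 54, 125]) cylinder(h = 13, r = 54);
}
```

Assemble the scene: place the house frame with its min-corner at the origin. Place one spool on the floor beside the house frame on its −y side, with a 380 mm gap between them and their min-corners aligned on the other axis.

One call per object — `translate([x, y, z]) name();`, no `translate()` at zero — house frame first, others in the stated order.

house_frame();
translate([0, -488, 0]) spool();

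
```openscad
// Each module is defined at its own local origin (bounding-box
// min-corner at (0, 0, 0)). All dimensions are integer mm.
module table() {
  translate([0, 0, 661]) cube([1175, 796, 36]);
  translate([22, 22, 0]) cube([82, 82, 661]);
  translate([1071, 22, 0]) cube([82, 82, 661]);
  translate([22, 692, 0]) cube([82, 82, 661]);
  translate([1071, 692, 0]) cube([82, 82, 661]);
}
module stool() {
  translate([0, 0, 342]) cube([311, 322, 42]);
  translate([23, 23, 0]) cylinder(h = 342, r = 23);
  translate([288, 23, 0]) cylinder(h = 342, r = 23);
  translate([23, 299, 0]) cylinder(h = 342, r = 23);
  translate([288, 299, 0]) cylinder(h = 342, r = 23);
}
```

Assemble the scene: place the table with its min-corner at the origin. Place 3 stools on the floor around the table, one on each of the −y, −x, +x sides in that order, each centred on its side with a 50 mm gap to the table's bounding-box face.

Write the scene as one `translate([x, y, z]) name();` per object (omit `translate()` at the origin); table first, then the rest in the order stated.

table();
translate([432, -372, 0]) stool();
translate([-361, 237, 0]) stool();
translate([1225, 237, 0]) stool();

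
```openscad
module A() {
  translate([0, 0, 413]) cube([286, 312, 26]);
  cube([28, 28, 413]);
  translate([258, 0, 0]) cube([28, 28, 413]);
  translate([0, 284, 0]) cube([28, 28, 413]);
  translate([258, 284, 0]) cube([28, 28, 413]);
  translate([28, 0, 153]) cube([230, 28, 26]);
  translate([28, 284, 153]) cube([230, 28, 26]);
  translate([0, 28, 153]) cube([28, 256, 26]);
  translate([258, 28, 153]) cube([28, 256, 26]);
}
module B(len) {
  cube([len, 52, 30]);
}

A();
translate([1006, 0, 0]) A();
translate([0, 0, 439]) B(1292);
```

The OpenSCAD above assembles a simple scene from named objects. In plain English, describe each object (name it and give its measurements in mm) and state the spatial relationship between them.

A is a four-legged stool. The seat is 286×312 mm, 26 mm thick, top at z = 439 mm. It stands on four square legs, each 28×28 mm in cross-section, from z = 0 to the seat underside, each flush with a corner of the seat. Four stretchers, 28 mm wide and 26 mm tall, connect adjacent legs with their undersides at z = 153 mm, each running between the inner faces of the legs it joins and aligned with the legs' outer faces on the other axis.

B is a rectangular beam 1292 mm long (x), 52 mm deep (y), 30 mm thick (z).

The beam spans the tops of two stools placed 720 mm apart, resting at z = 439 mm.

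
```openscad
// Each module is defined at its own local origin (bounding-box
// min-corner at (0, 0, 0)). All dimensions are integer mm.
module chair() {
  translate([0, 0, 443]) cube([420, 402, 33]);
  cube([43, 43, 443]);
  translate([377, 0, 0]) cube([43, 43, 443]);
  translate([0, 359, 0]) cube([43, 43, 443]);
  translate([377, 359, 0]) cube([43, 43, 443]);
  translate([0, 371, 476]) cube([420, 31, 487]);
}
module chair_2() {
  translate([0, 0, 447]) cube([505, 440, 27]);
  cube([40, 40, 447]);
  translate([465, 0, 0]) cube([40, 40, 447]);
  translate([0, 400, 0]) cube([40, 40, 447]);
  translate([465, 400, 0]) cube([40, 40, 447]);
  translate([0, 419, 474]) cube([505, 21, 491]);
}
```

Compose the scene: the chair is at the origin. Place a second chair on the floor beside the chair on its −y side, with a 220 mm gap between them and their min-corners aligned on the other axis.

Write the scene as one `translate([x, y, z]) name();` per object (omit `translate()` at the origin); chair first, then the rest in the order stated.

chair();
translate([0, -660, 0]) chair_2();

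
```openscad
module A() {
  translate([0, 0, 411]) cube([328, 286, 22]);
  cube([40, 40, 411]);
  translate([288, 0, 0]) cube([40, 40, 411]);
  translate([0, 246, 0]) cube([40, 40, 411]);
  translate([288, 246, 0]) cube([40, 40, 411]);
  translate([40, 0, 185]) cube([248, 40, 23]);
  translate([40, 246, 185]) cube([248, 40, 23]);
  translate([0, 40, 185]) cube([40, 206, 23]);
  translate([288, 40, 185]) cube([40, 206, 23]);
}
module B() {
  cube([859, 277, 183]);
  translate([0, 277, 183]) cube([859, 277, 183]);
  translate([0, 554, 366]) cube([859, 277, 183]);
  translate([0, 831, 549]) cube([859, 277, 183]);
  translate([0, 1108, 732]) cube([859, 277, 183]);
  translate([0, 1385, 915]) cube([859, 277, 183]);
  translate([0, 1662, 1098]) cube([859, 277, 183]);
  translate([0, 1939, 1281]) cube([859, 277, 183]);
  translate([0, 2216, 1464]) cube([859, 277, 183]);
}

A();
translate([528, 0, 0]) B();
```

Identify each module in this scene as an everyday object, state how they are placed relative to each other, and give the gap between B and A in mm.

A is a stool. B is a staircase. The staircase is on the floor beside the stool on its +x side. The gap between the staircase and the stool is 200 mm.

The staircase's nearest face is 200 mm from the stool's +x face.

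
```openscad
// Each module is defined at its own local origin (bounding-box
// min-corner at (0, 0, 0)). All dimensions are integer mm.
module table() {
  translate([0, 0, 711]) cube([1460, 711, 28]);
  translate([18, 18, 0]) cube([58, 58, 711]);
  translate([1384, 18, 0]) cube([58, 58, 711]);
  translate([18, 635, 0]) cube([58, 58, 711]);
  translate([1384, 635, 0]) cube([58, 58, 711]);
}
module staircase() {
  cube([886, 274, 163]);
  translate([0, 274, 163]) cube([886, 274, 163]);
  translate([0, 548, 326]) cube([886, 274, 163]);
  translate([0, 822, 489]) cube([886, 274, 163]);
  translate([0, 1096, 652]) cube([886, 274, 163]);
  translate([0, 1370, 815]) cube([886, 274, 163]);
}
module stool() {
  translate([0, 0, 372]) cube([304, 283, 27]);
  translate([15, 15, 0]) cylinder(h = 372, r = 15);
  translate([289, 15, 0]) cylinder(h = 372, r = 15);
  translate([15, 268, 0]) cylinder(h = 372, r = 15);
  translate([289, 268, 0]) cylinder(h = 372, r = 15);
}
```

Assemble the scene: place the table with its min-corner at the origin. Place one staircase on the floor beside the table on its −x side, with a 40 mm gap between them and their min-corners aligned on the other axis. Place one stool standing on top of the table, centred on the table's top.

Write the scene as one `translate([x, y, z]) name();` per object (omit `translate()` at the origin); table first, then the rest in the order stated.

table();
translate([-926, 0, 0]) staircase();
translate([578, 214, 739]) stool();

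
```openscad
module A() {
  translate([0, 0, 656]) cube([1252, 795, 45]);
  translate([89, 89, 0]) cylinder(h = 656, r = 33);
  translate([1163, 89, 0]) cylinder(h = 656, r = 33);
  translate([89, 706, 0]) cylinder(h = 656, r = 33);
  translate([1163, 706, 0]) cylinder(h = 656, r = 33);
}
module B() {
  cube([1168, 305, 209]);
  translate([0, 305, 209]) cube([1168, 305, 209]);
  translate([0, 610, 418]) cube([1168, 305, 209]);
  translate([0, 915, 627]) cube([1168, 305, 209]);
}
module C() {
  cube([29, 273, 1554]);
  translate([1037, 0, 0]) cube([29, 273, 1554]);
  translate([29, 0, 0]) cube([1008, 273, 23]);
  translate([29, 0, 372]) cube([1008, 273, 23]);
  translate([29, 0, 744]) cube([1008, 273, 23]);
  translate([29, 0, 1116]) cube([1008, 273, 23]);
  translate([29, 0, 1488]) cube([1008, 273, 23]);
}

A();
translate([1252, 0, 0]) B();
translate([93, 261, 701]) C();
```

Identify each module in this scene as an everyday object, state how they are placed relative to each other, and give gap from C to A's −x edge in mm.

The bookshelf's min-x is at 93; the table's min-x is 0; gap = 93 mm.

A is a table. B is a staircase. C is a bookshelf. The staircase is against the table's +x side, with their −y faces flush. The bookshelf is on top of the table, centred. The gap from the bookshelf to the table's −x edge is 93 mm.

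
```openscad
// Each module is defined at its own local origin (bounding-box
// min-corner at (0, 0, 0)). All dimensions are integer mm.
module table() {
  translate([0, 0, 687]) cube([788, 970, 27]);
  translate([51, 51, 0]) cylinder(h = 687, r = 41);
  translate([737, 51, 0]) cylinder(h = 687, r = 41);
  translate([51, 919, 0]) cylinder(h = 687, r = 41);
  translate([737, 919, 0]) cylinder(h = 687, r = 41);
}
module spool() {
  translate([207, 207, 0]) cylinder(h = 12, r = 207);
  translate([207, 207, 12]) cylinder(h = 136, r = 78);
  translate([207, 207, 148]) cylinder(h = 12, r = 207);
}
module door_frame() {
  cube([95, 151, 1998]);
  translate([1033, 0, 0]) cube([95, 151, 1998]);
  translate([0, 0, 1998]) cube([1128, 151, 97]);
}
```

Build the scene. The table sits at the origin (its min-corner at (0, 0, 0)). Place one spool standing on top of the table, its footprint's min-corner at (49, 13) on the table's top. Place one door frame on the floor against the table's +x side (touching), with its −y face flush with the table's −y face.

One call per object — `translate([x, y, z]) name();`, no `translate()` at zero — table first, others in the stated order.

table();
translate([49, 13, 714]) spool();
translate([788, 0, 0]) door_frame();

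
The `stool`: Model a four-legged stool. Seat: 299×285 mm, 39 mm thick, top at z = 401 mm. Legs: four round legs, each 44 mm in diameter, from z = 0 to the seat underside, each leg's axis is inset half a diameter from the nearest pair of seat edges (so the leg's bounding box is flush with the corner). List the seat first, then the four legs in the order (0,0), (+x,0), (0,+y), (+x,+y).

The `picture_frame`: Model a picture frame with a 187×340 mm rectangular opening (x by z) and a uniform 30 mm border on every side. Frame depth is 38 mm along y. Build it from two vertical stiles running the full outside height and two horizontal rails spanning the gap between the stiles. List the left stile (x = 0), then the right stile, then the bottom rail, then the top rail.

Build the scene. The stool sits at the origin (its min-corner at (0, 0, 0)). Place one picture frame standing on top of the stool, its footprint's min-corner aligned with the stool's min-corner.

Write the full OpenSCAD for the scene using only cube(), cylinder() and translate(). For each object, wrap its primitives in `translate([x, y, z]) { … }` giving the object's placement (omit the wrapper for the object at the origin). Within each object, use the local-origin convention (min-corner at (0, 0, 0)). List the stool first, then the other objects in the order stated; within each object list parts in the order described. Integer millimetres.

translate([0, 0, 362]) cube([299, 285, 39]);
translate([22, 22, 0]) cylinder(h = 362, r = 22);
translate([277, 22, 0]) cylinder(h = 362, r = 22);
translate([22, 263, 0]) cylinder(h = 362, r = 22);
translate([277, 263, 0]) cylinder(h = 362, r = 22);
translate([0, 0, 401]) {
  cube([30, 38, 400]);
  translate([217, 0, 0]) cube([30, 38, 400]);
  translate([30, 0, 0]) cube([187, 38, 30]);
  translate([30, 0, 370]) cube([187, 38, 30]);
}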